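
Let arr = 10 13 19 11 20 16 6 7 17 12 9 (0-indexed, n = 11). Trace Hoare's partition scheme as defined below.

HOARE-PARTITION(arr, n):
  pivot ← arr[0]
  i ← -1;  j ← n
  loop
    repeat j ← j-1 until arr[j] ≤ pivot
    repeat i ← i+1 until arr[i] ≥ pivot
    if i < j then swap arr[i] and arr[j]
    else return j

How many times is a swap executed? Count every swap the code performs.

pivot = arr[0] = 10; i = -1, j = 11
j→10 (arr[10]=9≤10), i→0 (arr[0]=10≥10); i<j, swap → 9 13 19 11 20 16 6 7 17 12 10
j→7 (arr[7]=7≤10), i→1 (arr[1]=13≥10); i<j, swap → 9 7 19 11 20 16 6 13 17 12 10
j→6 (arr[6]=6≤10), i→2 (arr[2]=19≥10); i<j, swap → 9 7 6 11 20 16 19 13 17 12 10
j→2, i→3; i≥j, return j=2. arr = 9 7 6 11 20 16 19 13 17 12 10

3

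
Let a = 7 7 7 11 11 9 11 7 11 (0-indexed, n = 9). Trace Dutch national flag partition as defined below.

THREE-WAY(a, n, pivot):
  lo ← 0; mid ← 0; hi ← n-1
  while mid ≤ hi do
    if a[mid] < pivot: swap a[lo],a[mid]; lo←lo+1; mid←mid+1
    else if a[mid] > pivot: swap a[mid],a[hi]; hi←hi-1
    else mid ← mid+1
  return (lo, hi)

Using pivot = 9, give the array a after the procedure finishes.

7 7 7 7 9 11 11 11 11

pivot = 9; lo=0, mid=0, hi=8
a[mid]=7<9: swap a[0],a[0]; lo=1,mid=1 → 7 7 7 11 11 9 11 7 11
a[mid]=7<9: swap a[1],a[1]; lo=2,mid=2 → 7 7 7 11 11 9 11 7 11
a[mid]=7<9: swap a[2],a[2]; lo=3,mid=3 → 7 7 7 11 11 9 11 7 11
a[mid]=11>9: swap a[3],a[8]; hi=7 → 7 7 7 11 11 9 11 7 11
a[mid]=11>9: swap a[3],a[7]; hi=6 → 7 7 7 7 11 9 11 11 11
a[mid]=7<9: swap a[3],a[3]; lo=4,mid=4 → 7 7 7 7 11 9 11 11 11
a[mid]=11>9: swap a[4],a[6]; hi=5 → 7 7 7 7 11 9 11 11 11
a[mid]=11>9: swap a[4],a[5]; hi=4 → 7 7 7 7 9 11 11 11 11
a[mid]=9=9: mid=5
end: lo=4, hi=4; a = 7 7 7 7 9 11 11 11 11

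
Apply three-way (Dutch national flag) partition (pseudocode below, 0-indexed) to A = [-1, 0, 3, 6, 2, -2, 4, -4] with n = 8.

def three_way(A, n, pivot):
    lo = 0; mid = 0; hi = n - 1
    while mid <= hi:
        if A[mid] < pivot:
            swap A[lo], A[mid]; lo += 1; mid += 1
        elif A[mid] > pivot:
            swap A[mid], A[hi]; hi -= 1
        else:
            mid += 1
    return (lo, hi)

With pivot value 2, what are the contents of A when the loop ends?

pivot = 2; lo=0, mid=0, hi=7
A[mid]=-1<2: swap A[0],A[0]; lo=1,mid=1 → [-1, 0, 3, 6, 2, -2, 4, -4]
A[mid]=0<2: swap A[1],A[1]; lo=2,mid=2 → [-1, 0, 3, 6, 2, -2, 4, -4]
A[mid]=3>2: swap A[2],A[7]; hi=6 → [-1, 0, -4, 6, 2, -2, 4, 3]
A[mid]=-4<2: swap A[2],A[2]; lo=3,mid=3 → [-1, 0, -4, 6, 2, -2, 4, 3]
A[mid]=6>2: swap A[3],A[6]; hi=5 → [-1, 0, -4, 4, 2, -2, 6, 3]
A[mid]=4>2: swap A[3],A[5]; hi=4 → [-1, 0, -4, -2, 2, 4, 6, 3]
A[mid]=-2<2: swap A[3],A[3]; lo=4,mid=4 → [-1, 0, -4, -2, 2, 4, 6, 3]
A[mid]=2=2: mid=5
end: lo=4, hi=4; A = [-1, 0, -4, -2, 2, 4, 6, 3]

[-1, 0, -4, -2, 2, 4, 6, 3]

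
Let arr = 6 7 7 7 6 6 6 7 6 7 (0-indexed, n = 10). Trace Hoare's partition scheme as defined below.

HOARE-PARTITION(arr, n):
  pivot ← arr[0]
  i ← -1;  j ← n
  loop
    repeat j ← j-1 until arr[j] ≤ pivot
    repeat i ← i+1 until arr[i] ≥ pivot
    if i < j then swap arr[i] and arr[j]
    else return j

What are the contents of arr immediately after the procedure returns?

pivot=6
j stops at 8 (6), i stops at 0 (6); swap ⇒ 6 7 7 7 6 6 6 7 6 7
j stops at 6 (6), i stops at 1 (7); swap ⇒ 6 6 7 7 6 6 7 7 6 7
j stops at 5 (6), i stops at 2 (7); swap ⇒ 6 6 6 7 6 7 7 7 6 7
j stops at 4 (6), i stops at 3 (7); swap ⇒ 6 6 6 6 7 7 7 7 6 7
j stops at 3, i stops at 4; i≥j ⇒ return 3. arr=6 6 6 6 7 7 7 7 6 7

6 6 6 6 7 7 7 7 6 7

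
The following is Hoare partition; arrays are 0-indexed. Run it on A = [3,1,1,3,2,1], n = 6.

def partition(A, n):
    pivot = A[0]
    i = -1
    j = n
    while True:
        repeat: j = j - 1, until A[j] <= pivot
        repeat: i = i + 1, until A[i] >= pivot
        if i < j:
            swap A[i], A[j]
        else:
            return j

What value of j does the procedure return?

3

pivot = A[0] = 3; i = -1, j = 6
j→5 (A[5]=1≤3), i→0 (A[0]=3≥3); i<j, swap → [1,1,1,3,2,3]
j→4 (A[4]=2≤3), i→3 (A[3]=3≥3); i<j, swap → [1,1,1,2,3,3]
j→3, i→4; i≥j, return j=3. A = [1,1,1,2,3,3]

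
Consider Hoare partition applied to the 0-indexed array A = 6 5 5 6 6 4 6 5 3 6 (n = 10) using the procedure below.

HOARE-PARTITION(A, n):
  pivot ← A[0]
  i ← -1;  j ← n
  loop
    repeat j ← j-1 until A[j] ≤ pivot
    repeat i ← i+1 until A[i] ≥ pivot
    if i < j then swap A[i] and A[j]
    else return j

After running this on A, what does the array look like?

pivot = A[0] = 6; i = -1, j = 10
j→9 (A[9]=6≤6), i→0 (A[0]=6≥6); i<j, swap → 6 5 5 6 6 4 6 5 3 6
j→8 (A[8]=3≤6), i→3 (A[3]=6≥6); i<j, swap → 6 5 5 3 6 4 6 5 6 6
j→7 (A[7]=5≤6), i→4 (A[4]=6≥6); i<j, swap → 6 5 5 3 5 4 6 6 6 6
j→6, i→6; i≥j, return j=6. A = 6 5 5 3 5 4 6 6 6 6

6 5 5 3 5 4 6 6 6 6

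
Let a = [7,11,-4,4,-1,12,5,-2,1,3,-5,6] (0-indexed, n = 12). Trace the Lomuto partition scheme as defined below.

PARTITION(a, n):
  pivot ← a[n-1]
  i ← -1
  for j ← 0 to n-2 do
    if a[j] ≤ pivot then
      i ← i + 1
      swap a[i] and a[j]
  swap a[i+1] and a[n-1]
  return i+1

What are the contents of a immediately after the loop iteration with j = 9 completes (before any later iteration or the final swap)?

[-4,4,-1,5,-2,1,3,7,12,11,-5,6]

pivot=6, i=-1
j=0: 7>6, skip
j=1: 11>6, skip
j=2: -4≤6, i=0, swap(0,2) ⇒ [-4,11,7,4,-1,12,5,-2,1,3,-5,6]
j=3: 4≤6, i=1, swap(1,3) ⇒ [-4,4,7,11,-1,12,5,-2,1,3,-5,6]
j=4: -1≤6, i=2, swap(2,4) ⇒ [-4,4,-1,11,7,12,5,-2,1,3,-5,6]
j=5: 12>6, skip
j=6: 5≤6, i=3, swap(3,6) ⇒ [-4,4,-1,5,7,12,11,-2,1,3,-5,6]
j=7: -2≤6, i=4, swap(4,7) ⇒ [-4,4,-1,5,-2,12,11,7,1,3,-5,6]
j=8: 1≤6, i=5, swap(5,8) ⇒ [-4,4,-1,5,-2,1,11,7,12,3,-5,6]
j=9: 3≤6, i=6, swap(6,9) ⇒ [-4,4,-1,5,-2,1,3,7,12,11,-5,6]
(after j=9) a = [-4,4,-1,5,-2,1,3,7,12,11,-5,6]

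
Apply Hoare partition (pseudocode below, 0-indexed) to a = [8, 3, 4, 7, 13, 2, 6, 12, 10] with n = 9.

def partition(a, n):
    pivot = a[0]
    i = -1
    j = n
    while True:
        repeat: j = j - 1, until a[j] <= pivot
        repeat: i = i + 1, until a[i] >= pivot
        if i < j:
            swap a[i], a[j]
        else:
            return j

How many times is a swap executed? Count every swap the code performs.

2

pivot = a[0] = 8; i = -1, j = 9
j→6 (a[6]=6≤8), i→0 (a[0]=8≥8); i<j, swap → [6, 3, 4, 7, 13, 2, 8, 12, 10]
j→5 (a[5]=2≤8), i→4 (a[4]=13≥8); i<j, swap → [6, 3, 4, 7, 2, 13, 8, 12, 10]
j→4, i→5; i≥j, return j=4. a = [6, 3, 4, 7, 2, 13, 8, 12, 10]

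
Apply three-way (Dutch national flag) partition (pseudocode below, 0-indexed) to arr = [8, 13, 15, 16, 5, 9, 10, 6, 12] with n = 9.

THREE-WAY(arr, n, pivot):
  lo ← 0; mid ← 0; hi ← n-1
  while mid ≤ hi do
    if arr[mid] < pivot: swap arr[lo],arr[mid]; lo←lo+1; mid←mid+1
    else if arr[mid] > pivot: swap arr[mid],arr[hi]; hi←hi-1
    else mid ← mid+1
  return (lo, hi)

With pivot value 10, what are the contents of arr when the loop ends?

pivot = 10; lo=0, mid=0, hi=8
arr[mid]=8<10: swap arr[0],arr[0]; lo=1,mid=1 → [8, 13, 15, 16, 5, 9, 10, 6, 12]
arr[mid]=13>10: swap arr[1],arr[8]; hi=7 → [8, 12, 15, 16, 5, 9, 10, 6, 13]
arr[mid]=12>10: swap arr[1],arr[7]; hi=6 → [8, 6, 15, 16, 5, 9, 10, 12, 13]
arr[mid]=6<10: swap arr[1],arr[1]; lo=2,mid=2 → [8, 6, 15, 16, 5, 9, 10, 12, 13]
arr[mid]=15>10: swap arr[2],arr[6]; hi=5 → [8, 6, 10, 16, 5, 9, 15, 12, 13]
arr[mid]=10=10: mid=3
arr[mid]=16>10: swap arr[3],arr[5]; hi=4 → [8, 6, 10, 9, 5, 16, 15, 12, 13]
arr[mid]=9<10: swap arr[2],arr[3]; lo=3,mid=4 → [8, 6, 9, 10, 5, 16, 15, 12, 13]
arr[mid]=5<10: swap arr[3],arr[4]; lo=4,mid=5 → [8, 6, 9, 5, 10, 16, 15, 12, 13]
end: lo=4, hi=4; arr = [8, 6, 9, 5, 10, 16, 15, 12, 13]

[8, 6, 9, 5, 10, 16, 15, 12, 13]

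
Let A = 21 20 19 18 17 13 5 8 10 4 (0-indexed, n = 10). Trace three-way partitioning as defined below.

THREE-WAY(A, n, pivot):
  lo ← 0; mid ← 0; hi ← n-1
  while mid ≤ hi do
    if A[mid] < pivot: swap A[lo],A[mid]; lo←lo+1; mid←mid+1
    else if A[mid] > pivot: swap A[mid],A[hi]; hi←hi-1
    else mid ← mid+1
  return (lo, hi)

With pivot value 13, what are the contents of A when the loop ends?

lo=0 mid=0 hi=9
21>13: swap(0,9), hi=8 ⇒ 4 20 19 18 17 13 5 8 10 21
4<13: swap(0,0), lo=1 mid=1 ⇒ 4 20 19 18 17 13 5 8 10 21
20>13: swap(1,8), hi=7 ⇒ 4 10 19 18 17 13 5 8 20 21
10<13: swap(1,1), lo=2 mid=2 ⇒ 4 10 19 18 17 13 5 8 20 21
19>13: swap(2,7), hi=6 ⇒ 4 10 8 18 17 13 5 19 20 21
8<13: swap(2,2), lo=3 mid=3 ⇒ 4 10 8 18 17 13 5 19 20 21
18>13: swap(3,6), hi=5 ⇒ 4 10 8 5 17 13 18 19 20 21
5<13: swap(3,3), lo=4 mid=4 ⇒ 4 10 8 5 17 13 18 19 20 21
17>13: swap(4,5), hi=4 ⇒ 4 10 8 5 13 17 18 19 20 21
13=13: mid=5
done. lo=4 hi=4; A=4 10 8 5 13 17 18 19 20 21

4 10 8 5 13 17 18 19 20 21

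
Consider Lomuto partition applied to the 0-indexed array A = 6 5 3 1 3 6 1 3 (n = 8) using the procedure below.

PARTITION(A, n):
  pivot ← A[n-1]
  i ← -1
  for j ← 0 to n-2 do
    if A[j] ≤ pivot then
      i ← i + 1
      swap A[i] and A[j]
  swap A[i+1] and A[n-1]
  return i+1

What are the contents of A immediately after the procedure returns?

pivot=3, i=-1
j=0: 6>3, skip
j=1: 5>3, skip
j=2: 3≤3, i=0, swap(0,2) ⇒ 3 5 6 1 3 6 1 3
j=3: 1≤3, i=1, swap(1,3) ⇒ 3 1 6 5 3 6 1 3
j=4: 3≤3, i=2, swap(2,4) ⇒ 3 1 3 5 6 6 1 3
j=5: 6>3, skip
j=6: 1≤3, i=3, swap(3,6) ⇒ 3 1 3 1 6 6 5 3
swap(4,7) ⇒ 3 1 3 1 3 6 5 6; return 4

3 1 3 1 3 6 5 6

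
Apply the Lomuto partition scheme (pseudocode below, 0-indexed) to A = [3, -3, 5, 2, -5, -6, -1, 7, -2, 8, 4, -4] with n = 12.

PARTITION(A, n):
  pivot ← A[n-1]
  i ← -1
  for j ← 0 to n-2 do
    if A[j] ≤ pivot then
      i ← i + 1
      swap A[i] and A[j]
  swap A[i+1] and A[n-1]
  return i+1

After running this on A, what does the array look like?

pivot=-4, i=-1
j=0: 3>-4, skip
j=1: -3>-4, skip
j=2: 5>-4, skip
j=3: 2>-4, skip
j=4: -5≤-4, i=0, swap(0,4) ⇒ [-5, -3, 5, 2, 3, -6, -1, 7, -2, 8, 4, -4]
j=5: -6≤-4, i=1, swap(1,5) ⇒ [-5, -6, 5, 2, 3, -3, -1, 7, -2, 8, 4, -4]
j=6: -1>-4, skip
j=7: 7>-4, skip
j=8: -2>-4, skip
j=9: 8>-4, skip
j=10: 4>-4, skip
swap(2,11) ⇒ [-5, -6, -4, 2, 3, -3, -1, 7, -2, 8, 4, 5]; return 2

[-5, -6, -4, 2, 3, -3, -1, 7, -2, 8, 4, 5]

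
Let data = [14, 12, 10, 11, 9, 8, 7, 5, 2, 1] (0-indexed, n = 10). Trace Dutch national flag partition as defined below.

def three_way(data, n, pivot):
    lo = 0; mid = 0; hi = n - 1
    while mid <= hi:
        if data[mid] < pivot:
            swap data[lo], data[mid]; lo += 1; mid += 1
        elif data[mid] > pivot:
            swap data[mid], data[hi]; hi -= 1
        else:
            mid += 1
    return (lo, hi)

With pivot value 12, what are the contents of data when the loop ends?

[1, 10, 11, 9, 8, 7, 5, 2, 12, 14]

pivot = 12; lo=0, mid=0, hi=9
data[mid]=14>12: swap data[0],data[9]; hi=8 → [1, 12, 10, 11, 9, 8, 7, 5, 2, 14]
data[mid]=1<12: swap data[0],data[0]; lo=1,mid=1 → [1, 12, 10, 11, 9, 8, 7, 5, 2, 14]
data[mid]=12=12: mid=2
data[mid]=10<12: swap data[1],data[2]; lo=2,mid=3 → [1, 10, 12, 11, 9, 8, 7, 5, 2, 14]
data[mid]=11<12: swap data[2],data[3]; lo=3,mid=4 → [1, 10, 11, 12, 9, 8, 7, 5, 2, 14]
data[mid]=9<12: swap data[3],data[4]; lo=4,mid=5 → [1, 10, 11, 9, 12, 8, 7, 5, 2, 14]
data[mid]=8<12: swap data[4],data[5]; lo=5,mid=6 → [1, 10, 11, 9, 8, 12, 7, 5, 2, 14]
data[mid]=7<12: swap data[5],data[6]; lo=6,mid=7 → [1, 10, 11, 9, 8, 7, 12, 5, 2, 14]
data[mid]=5<12: swap data[6],data[7]; lo=7,mid=8 → [1, 10, 11, 9, 8, 7, 5, 12, 2, 14]
data[mid]=2<12: swap data[7],data[8]; lo=8,mid=9 → [1, 10, 11, 9, 8, 7, 5, 2, 12, 14]
end: lo=8, hi=8; data = [1, 10, 11, 9, 8, 7, 5, 2, 12, 14]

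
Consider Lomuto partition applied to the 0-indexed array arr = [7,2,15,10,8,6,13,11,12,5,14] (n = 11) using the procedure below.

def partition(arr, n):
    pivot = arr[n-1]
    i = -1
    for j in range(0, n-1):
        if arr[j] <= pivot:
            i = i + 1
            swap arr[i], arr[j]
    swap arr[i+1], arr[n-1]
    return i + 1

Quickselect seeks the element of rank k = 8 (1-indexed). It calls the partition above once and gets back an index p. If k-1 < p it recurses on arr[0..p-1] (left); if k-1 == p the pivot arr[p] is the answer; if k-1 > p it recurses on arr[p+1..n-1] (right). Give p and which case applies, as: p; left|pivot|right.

pivot=14, i=-1
j=0: 7≤14, i=0, swap(0,0) ⇒ [7,2,15,10,8,6,13,11,12,5,14]
j=1: 2≤14, i=1, swap(1,1) ⇒ [7,2,15,10,8,6,13,11,12,5,14]
j=2: 15>14, skip
j=3: 10≤14, i=2, swap(2,3) ⇒ [7,2,10,15,8,6,13,11,12,5,14]
j=4: 8≤14, i=3, swap(3,4) ⇒ [7,2,10,8,15,6,13,11,12,5,14]
j=5: 6≤14, i=4, swap(4,5) ⇒ [7,2,10,8,6,15,13,11,12,5,14]
j=6: 13≤14, i=5, swap(5,6) ⇒ [7,2,10,8,6,13,15,11,12,5,14]
j=7: 11≤14, i=6, swap(6,7) ⇒ [7,2,10,8,6,13,11,15,12,5,14]
j=8: 12≤14, i=7, swap(7,8) ⇒ [7,2,10,8,6,13,11,12,15,5,14]
j=9: 5≤14, i=8, swap(8,9) ⇒ [7,2,10,8,6,13,11,12,5,15,14]
swap(9,10) ⇒ [7,2,10,8,6,13,11,12,5,14,15]; return 9
p = 9; k-1 = 7 < 9 ⇒ left

9; left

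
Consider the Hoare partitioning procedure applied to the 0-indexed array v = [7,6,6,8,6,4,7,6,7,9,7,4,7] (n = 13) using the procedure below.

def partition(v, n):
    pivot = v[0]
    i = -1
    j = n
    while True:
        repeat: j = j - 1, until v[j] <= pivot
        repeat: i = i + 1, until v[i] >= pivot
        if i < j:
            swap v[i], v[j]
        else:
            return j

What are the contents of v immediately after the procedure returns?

[7,6,6,4,6,4,7,6,7,9,7,8,7]

pivot = v[0] = 7; i = -1, j = 13
j→12 (v[12]=7≤7), i→0 (v[0]=7≥7); i<j, swap → [7,6,6,8,6,4,7,6,7,9,7,4,7]
j→11 (v[11]=4≤7), i→3 (v[3]=8≥7); i<j, swap → [7,6,6,4,6,4,7,6,7,9,7,8,7]
j→10 (v[10]=7≤7), i→6 (v[6]=7≥7); i<j, swap → [7,6,6,4,6,4,7,6,7,9,7,8,7]
j→8, i→8; i≥j, return j=8. v = [7,6,6,4,6,4,7,6,7,9,7,8,7]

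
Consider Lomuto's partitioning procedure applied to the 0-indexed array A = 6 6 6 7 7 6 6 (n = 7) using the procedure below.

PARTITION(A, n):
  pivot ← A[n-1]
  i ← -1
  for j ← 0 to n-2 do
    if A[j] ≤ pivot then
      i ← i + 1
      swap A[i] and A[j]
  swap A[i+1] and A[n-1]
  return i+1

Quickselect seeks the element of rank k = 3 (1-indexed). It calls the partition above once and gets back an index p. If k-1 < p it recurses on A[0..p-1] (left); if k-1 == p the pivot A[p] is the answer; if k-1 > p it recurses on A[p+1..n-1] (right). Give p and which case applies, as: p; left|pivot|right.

pivot = A[6] = 6; i = -1
j=0: A[0]=6 ≤ 6 → i=0, swap A[0],A[0] (no change) → 6 6 6 7 7 6 6
j=1: A[1]=6 ≤ 6 → i=1, swap A[1],A[1] (no change) → 6 6 6 7 7 6 6
j=2: A[2]=6 ≤ 6 → i=2, swap A[2],A[2] (no change) → 6 6 6 7 7 6 6
j=3: A[3]=7 > 6 → no swap
j=4: A[4]=7 > 6 → no swap
j=5: A[5]=6 ≤ 6 → i=3, swap A[3],A[5] → 6 6 6 6 7 7 6
final swap A[4],A[6] → 6 6 6 6 6 7 7; return 4
p = 4; k-1 = 2 < 4 ⇒ left

4; left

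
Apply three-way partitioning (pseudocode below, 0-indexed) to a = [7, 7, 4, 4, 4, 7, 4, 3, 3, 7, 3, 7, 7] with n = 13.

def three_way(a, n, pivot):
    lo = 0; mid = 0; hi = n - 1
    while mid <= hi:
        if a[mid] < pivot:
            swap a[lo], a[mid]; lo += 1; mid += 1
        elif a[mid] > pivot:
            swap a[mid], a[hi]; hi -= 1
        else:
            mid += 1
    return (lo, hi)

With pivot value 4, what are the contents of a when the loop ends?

[3, 3, 3, 4, 4, 4, 4, 7, 7, 7, 7, 7, 7]

pivot = 4; lo=0, mid=0, hi=12
a[mid]=7>4: swap a[0],a[12]; hi=11 → [7, 7, 4, 4, 4, 7, 4, 3, 3, 7, 3, 7, 7]
a[mid]=7>4: swap a[0],a[11]; hi=10 → [7, 7, 4, 4, 4, 7, 4, 3, 3, 7, 3, 7, 7]
a[mid]=7>4: swap a[0],a[10]; hi=9 → [3, 7, 4, 4, 4, 7, 4, 3, 3, 7, 7, 7, 7]
a[mid]=3<4: swap a[0],a[0]; lo=1,mid=1 → [3, 7, 4, 4, 4, 7, 4, 3, 3, 7, 7, 7, 7]
a[mid]=7>4: swap a[1],a[9]; hi=8 → [3, 7, 4, 4, 4, 7, 4, 3, 3, 7, 7, 7, 7]
a[mid]=7>4: swap a[1],a[8]; hi=7 → [3, 3, 4, 4, 4, 7, 4, 3, 7, 7, 7, 7, 7]
a[mid]=3<4: swap a[1],a[1]; lo=2,mid=2 → [3, 3, 4, 4, 4, 7, 4, 3, 7, 7, 7, 7, 7]
a[mid]=4=4: mid=3
a[mid]=4=4: mid=4
a[mid]=4=4: mid=5
a[mid]=7>4: swap a[5],a[7]; hi=6 → [3, 3, 4, 4, 4, 3, 4, 7, 7, 7, 7, 7, 7]
a[mid]=3<4: swap a[2],a[5]; lo=3,mid=6 → [3, 3, 3, 4, 4, 4, 4, 7, 7, 7, 7, 7, 7]
a[mid]=4=4: mid=7
end: lo=3, hi=6; a = [3, 3, 3, 4, 4, 4, 4, 7, 7, 7, 7, 7, 7]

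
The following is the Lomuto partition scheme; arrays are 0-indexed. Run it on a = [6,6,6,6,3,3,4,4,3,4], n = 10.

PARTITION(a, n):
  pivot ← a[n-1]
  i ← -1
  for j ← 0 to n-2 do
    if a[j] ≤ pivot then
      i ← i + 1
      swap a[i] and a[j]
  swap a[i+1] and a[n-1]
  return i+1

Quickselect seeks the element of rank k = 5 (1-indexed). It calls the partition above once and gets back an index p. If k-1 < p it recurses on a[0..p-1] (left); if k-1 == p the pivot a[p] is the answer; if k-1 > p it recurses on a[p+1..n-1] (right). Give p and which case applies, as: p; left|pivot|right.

5; left

pivot = a[9] = 4; i = -1
j=0: a[0]=6 > 4 → no swap
j=1: a[1]=6 > 4 → no swap
j=2: a[2]=6 > 4 → no swap
j=3: a[3]=6 > 4 → no swap
j=4: a[4]=3 ≤ 4 → i=0, swap a[0],a[4] → [3,6,6,6,6,3,4,4,3,4]
j=5: a[5]=3 ≤ 4 → i=1, swap a[1],a[5] → [3,3,6,6,6,6,4,4,3,4]
j=6: a[6]=4 ≤ 4 → i=2, swap a[2],a[6] → [3,3,4,6,6,6,6,4,3,4]
j=7: a[7]=4 ≤ 4 → i=3, swap a[3],a[7] → [3,3,4,4,6,6,6,6,3,4]
j=8: a[8]=3 ≤ 4 → i=4, swap a[4],a[8] → [3,3,4,4,3,6,6,6,6,4]
final swap a[5],a[9] → [3,3,4,4,3,4,6,6,6,6]; return 5
p = 5; k-1 = 4 < 5 ⇒ left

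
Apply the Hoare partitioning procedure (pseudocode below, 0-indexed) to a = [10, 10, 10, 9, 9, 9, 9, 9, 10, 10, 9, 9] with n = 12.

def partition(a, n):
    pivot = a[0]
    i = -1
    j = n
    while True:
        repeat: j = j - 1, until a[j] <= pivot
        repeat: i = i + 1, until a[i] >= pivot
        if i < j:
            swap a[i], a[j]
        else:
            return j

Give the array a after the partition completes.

pivot=10
j stops at 11 (9), i stops at 0 (10); swap ⇒ [9, 10, 10, 9, 9, 9, 9, 9, 10, 10, 9, 10]
j stops at 10 (9), i stops at 1 (10); swap ⇒ [9, 9, 10, 9, 9, 9, 9, 9, 10, 10, 10, 10]
j stops at 9 (10), i stops at 2 (10); swap ⇒ [9, 9, 10, 9, 9, 9, 9, 9, 10, 10, 10, 10]
j stops at 8, i stops at 8; i≥j ⇒ return 8. a=[9, 9, 10, 9, 9, 9, 9, 9, 10, 10, 10, 10]

[9, 9, 10, 9, 9, 9, 9, 9, 10, 10, 10, 10]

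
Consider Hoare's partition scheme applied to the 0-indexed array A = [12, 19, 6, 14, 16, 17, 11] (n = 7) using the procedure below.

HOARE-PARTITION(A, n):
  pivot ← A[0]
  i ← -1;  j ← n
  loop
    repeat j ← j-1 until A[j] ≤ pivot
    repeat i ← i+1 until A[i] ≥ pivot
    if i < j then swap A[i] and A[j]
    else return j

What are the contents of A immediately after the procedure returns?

pivot = A[0] = 12; i = -1, j = 7
j→6 (A[6]=11≤12), i→0 (A[0]=12≥12); i<j, swap → [11, 19, 6, 14, 16, 17, 12]
j→2 (A[2]=6≤12), i→1 (A[1]=19≥12); i<j, swap → [11, 6, 19, 14, 16, 17, 12]
j→1, i→2; i≥j, return j=1. A = [11, 6, 19, 14, 16, 17, 12]

[11, 6, 19, 14, 16, 17, 12]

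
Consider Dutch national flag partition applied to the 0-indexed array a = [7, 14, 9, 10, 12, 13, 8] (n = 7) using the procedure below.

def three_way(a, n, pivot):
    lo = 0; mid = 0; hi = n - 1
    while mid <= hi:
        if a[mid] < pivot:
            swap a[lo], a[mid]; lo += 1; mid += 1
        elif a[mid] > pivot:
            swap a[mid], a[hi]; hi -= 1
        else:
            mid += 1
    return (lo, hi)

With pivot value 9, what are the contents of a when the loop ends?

[7, 8, 9, 12, 13, 10, 14]

lo=0 mid=0 hi=6
7<9: swap(0,0), lo=1 mid=1 ⇒ [7, 14, 9, 10, 12, 13, 8]
14>9: swap(1,6), hi=5 ⇒ [7, 8, 9, 10, 12, 13, 14]
8<9: swap(1,1), lo=2 mid=2 ⇒ [7, 8, 9, 10, 12, 13, 14]
9=9: mid=3
10>9: swap(3,5), hi=4 ⇒ [7, 8, 9, 13, 12, 10, 14]
13>9: swap(3,4), hi=3 ⇒ [7, 8, 9, 12, 13, 10, 14]
12>9: swap(3,3), hi=2 ⇒ [7, 8, 9, 12, 13, 10, 14]
done. lo=2 hi=2; a=[7, 8, 9, 12, 13, 10, 14]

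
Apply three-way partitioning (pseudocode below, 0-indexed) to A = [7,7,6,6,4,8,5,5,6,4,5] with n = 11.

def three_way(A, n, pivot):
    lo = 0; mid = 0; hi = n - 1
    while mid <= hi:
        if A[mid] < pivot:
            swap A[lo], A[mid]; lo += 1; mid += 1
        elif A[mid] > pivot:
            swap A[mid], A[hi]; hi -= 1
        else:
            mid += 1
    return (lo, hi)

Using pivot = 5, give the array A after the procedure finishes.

lo=0 mid=0 hi=10
7>5: swap(0,10), hi=9 ⇒ [5,7,6,6,4,8,5,5,6,4,7]
5=5: mid=1
7>5: swap(1,9), hi=8 ⇒ [5,4,6,6,4,8,5,5,6,7,7]
4<5: swap(0,1), lo=1 mid=2 ⇒ [4,5,6,6,4,8,5,5,6,7,7]
6>5: swap(2,8), hi=7 ⇒ [4,5,6,6,4,8,5,5,6,7,7]
6>5: swap(2,7), hi=6 ⇒ [4,5,5,6,4,8,5,6,6,7,7]
5=5: mid=3
6>5: swap(3,6), hi=5 ⇒ [4,5,5,5,4,8,6,6,6,7,7]
5=5: mid=4
4<5: swap(1,4), lo=2 mid=5 ⇒ [4,4,5,5,5,8,6,6,6,7,7]
8>5: swap(5,5), hi=4 ⇒ [4,4,5,5,5,8,6,6,6,7,7]
done. lo=2 hi=4; A=[4,4,5,5,5,8,6,6,6,7,7]

[4,4,5,5,5,8,6,6,6,7,7]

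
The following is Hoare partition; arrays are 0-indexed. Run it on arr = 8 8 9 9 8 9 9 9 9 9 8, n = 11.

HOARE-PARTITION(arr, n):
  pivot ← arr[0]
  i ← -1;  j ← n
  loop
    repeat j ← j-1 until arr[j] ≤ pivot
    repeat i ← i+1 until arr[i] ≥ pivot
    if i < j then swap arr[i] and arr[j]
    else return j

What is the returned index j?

pivot = arr[0] = 8; i = -1, j = 11
j→10 (arr[10]=8≤8), i→0 (arr[0]=8≥8); i<j, swap → 8 8 9 9 8 9 9 9 9 9 8
j→4 (arr[4]=8≤8), i→1 (arr[1]=8≥8); i<j, swap → 8 8 9 9 8 9 9 9 9 9 8
j→1, i→2; i≥j, return j=1. arr = 8 8 9 9 8 9 9 9 9 9 8

1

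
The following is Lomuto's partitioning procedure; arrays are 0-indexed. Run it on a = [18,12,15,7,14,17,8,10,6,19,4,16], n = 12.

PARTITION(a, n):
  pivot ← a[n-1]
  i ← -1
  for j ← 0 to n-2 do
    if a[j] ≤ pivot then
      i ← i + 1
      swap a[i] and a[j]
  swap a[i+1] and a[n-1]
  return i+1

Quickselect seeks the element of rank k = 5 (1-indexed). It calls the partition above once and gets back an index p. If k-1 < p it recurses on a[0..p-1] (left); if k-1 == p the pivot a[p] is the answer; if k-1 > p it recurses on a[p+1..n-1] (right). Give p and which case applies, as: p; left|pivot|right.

8; left

pivot=16, i=-1
j=0: 18>16, skip
j=1: 12≤16, i=0, swap(0,1) ⇒ [12,18,15,7,14,17,8,10,6,19,4,16]
j=2: 15≤16, i=1, swap(1,2) ⇒ [12,15,18,7,14,17,8,10,6,19,4,16]
j=3: 7≤16, i=2, swap(2,3) ⇒ [12,15,7,18,14,17,8,10,6,19,4,16]
j=4: 14≤16, i=3, swap(3,4) ⇒ [12,15,7,14,18,17,8,10,6,19,4,16]
j=5: 17>16, skip
j=6: 8≤16, i=4, swap(4,6) ⇒ [12,15,7,14,8,17,18,10,6,19,4,16]
j=7: 10≤16, i=5, swap(5,7) ⇒ [12,15,7,14,8,10,18,17,6,19,4,16]
j=8: 6≤16, i=6, swap(6,8) ⇒ [12,15,7,14,8,10,6,17,18,19,4,16]
j=9: 19>16, skip
j=10: 4≤16, i=7, swap(7,10) ⇒ [12,15,7,14,8,10,6,4,18,19,17,16]
swap(8,11) ⇒ [12,15,7,14,8,10,6,4,16,19,17,18]; return 8
p = 8; k-1 = 4 < 8 ⇒ left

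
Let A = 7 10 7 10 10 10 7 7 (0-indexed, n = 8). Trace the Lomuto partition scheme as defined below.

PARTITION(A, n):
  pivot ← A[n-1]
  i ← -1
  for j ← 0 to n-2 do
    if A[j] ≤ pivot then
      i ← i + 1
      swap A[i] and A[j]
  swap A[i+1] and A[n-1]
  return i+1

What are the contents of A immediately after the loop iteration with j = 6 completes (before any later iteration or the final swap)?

pivot=7, i=-1
j=0: 7≤7, i=0, swap(0,0) ⇒ 7 10 7 10 10 10 7 7
j=1: 10>7, skip
j=2: 7≤7, i=1, swap(1,2) ⇒ 7 7 10 10 10 10 7 7
j=3: 10>7, skip
j=4: 10>7, skip
j=5: 10>7, skip
j=6: 7≤7, i=2, swap(2,6) ⇒ 7 7 7 10 10 10 10 7
(after j=6) A = 7 7 7 10 10 10 10 7

7 7 7 10 10 10 10 7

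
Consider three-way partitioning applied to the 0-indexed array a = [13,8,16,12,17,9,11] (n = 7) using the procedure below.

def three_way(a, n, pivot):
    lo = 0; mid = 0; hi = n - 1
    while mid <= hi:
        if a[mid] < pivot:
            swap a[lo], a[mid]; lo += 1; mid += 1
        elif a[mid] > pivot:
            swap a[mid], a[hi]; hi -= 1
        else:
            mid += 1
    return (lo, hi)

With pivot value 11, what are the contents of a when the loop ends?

[8,9,11,17,12,16,13]

lo=0 mid=0 hi=6
13>11: swap(0,6), hi=5 ⇒ [11,8,16,12,17,9,13]
11=11: mid=1
8<11: swap(0,1), lo=1 mid=2 ⇒ [8,11,16,12,17,9,13]
16>11: swap(2,5), hi=4 ⇒ [8,11,9,12,17,16,13]
9<11: swap(1,2), lo=2 mid=3 ⇒ [8,9,11,12,17,16,13]
12>11: swap(3,4), hi=3 ⇒ [8,9,11,17,12,16,13]
17>11: swap(3,3), hi=2 ⇒ [8,9,11,17,12,16,13]
done. lo=2 hi=2; a=[8,9,11,17,12,16,13]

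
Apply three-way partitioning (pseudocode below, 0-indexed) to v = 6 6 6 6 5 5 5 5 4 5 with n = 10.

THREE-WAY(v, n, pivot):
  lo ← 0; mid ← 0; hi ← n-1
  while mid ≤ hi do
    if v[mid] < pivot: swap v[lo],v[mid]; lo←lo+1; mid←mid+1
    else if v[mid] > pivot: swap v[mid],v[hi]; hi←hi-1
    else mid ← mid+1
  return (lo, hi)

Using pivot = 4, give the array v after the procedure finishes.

lo=0 mid=0 hi=9
6>4: swap(0,9), hi=8 ⇒ 5 6 6 6 5 5 5 5 4 6
5>4: swap(0,8), hi=7 ⇒ 4 6 6 6 5 5 5 5 5 6
4=4: mid=1
6>4: swap(1,7), hi=6 ⇒ 4 5 6 6 5 5 5 6 5 6
5>4: swap(1,6), hi=5 ⇒ 4 5 6 6 5 5 5 6 5 6
5>4: swap(1,5), hi=4 ⇒ 4 5 6 6 5 5 5 6 5 6
5>4: swap(1,4), hi=3 ⇒ 4 5 6 6 5 5 5 6 5 6
5>4: swap(1,3), hi=2 ⇒ 4 6 6 5 5 5 5 6 5 6
6>4: swap(1,2), hi=1 ⇒ 4 6 6 5 5 5 5 6 5 6
6>4: swap(1,1), hi=0 ⇒ 4 6 6 5 5 5 5 6 5 6
done. lo=0 hi=0; v=4 6 6 5 5 5 5 6 5 6

4 6 6 5 5 5 5 6 5 6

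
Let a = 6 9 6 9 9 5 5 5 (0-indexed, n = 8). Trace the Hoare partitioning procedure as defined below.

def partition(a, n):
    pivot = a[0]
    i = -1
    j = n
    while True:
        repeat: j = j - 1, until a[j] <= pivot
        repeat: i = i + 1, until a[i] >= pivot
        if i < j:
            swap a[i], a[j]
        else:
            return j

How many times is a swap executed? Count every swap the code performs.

pivot = a[0] = 6; i = -1, j = 8
j→7 (a[7]=5≤6), i→0 (a[0]=6≥6); i<j, swap → 5 9 6 9 9 5 5 6
j→6 (a[6]=5≤6), i→1 (a[1]=9≥6); i<j, swap → 5 5 6 9 9 5 9 6
j→5 (a[5]=5≤6), i→2 (a[2]=6≥6); i<j, swap → 5 5 5 9 9 6 9 6
j→2, i→3; i≥j, return j=2. a = 5 5 5 9 9 6 9 6

3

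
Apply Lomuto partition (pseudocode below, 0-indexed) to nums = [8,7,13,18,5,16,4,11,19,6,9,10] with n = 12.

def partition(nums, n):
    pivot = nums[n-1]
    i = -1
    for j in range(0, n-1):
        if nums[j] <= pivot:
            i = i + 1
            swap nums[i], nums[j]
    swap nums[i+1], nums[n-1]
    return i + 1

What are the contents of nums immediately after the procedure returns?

pivot = nums[11] = 10; i = -1
j=0: nums[0]=8 ≤ 10 → i=0, swap nums[0],nums[0] (no change) → [8,7,13,18,5,16,4,11,19,6,9,10]
j=1: nums[1]=7 ≤ 10 → i=1, swap nums[1],nums[1] (no change) → [8,7,13,18,5,16,4,11,19,6,9,10]
j=2: nums[2]=13 > 10 → no swap
j=3: nums[3]=18 > 10 → no swap
j=4: nums[4]=5 ≤ 10 → i=2, swap nums[2],nums[4] → [8,7,5,18,13,16,4,11,19,6,9,10]
j=5: nums[5]=16 > 10 → no swap
j=6: nums[6]=4 ≤ 10 → i=3, swap nums[3],nums[6] → [8,7,5,4,13,16,18,11,19,6,9,10]
j=7: nums[7]=11 > 10 → no swap
j=8: nums[8]=19 > 10 → no swap
j=9: nums[9]=6 ≤ 10 → i=4, swap nums[4],nums[9] → [8,7,5,4,6,16,18,11,19,13,9,10]
j=10: nums[10]=9 ≤ 10 → i=5, swap nums[5],nums[10] → [8,7,5,4,6,9,18,11,19,13,16,10]
final swap nums[6],nums[11] → [8,7,5,4,6,9,10,11,19,13,16,18]; return 6

[8,7,5,4,6,9,10,11,19,13,16,18]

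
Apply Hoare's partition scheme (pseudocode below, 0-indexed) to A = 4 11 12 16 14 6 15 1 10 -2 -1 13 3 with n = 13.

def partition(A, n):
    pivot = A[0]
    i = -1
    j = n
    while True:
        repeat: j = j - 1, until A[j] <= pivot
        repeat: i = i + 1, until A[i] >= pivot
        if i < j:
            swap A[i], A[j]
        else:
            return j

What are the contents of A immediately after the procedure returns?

3 -1 -2 1 14 6 15 16 10 12 11 13 4

pivot=4
j stops at 12 (3), i stops at 0 (4); swap ⇒ 3 11 12 16 14 6 15 1 10 -2 -1 13 4
j stops at 10 (-1), i stops at 1 (11); swap ⇒ 3 -1 12 16 14 6 15 1 10 -2 11 13 4
j stops at 9 (-2), i stops at 2 (12); swap ⇒ 3 -1 -2 16 14 6 15 1 10 12 11 13 4
j stops at 7 (1), i stops at 3 (16); swap ⇒ 3 -1 -2 1 14 6 15 16 10 12 11 13 4
j stops at 3, i stops at 4; i≥j ⇒ return 3. A=3 -1 -2 1 14 6 15 16 10 12 11 13 4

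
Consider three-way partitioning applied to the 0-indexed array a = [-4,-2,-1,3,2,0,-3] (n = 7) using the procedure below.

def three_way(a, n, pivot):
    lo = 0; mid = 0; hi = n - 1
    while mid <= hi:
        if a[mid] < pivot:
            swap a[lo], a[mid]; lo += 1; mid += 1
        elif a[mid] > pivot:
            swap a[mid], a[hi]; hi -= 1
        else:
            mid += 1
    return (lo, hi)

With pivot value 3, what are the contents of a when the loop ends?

pivot = 3; lo=0, mid=0, hi=6
a[mid]=-4<3: swap a[0],a[0]; lo=1,mid=1 → [-4,-2,-1,3,2,0,-3]
a[mid]=-2<3: swap a[1],a[1]; lo=2,mid=2 → [-4,-2,-1,3,2,0,-3]
a[mid]=-1<3: swap a[2],a[2]; lo=3,mid=3 → [-4,-2,-1,3,2,0,-3]
a[mid]=3=3: mid=4
a[mid]=2<3: swap a[3],a[4]; lo=4,mid=5 → [-4,-2,-1,2,3,0,-3]
a[mid]=0<3: swap a[4],a[5]; lo=5,mid=6 → [-4,-2,-1,2,0,3,-3]
a[mid]=-3<3: swap a[5],a[6]; lo=6,mid=7 → [-4,-2,-1,2,0,-3,3]
end: lo=6, hi=6; a = [-4,-2,-1,2,0,-3,3]

[-4,-2,-1,2,0,-3,3]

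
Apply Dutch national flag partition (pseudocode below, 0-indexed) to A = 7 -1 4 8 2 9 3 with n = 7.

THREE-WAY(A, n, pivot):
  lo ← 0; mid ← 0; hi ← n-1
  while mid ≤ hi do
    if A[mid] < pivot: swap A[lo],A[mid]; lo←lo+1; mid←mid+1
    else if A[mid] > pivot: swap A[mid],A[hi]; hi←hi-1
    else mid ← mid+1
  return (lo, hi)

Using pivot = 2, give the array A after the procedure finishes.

pivot = 2; lo=0, mid=0, hi=6
A[mid]=7>2: swap A[0],A[6]; hi=5 → 3 -1 4 8 2 9 7
A[mid]=3>2: swap A[0],A[5]; hi=4 → 9 -1 4 8 2 3 7
A[mid]=9>2: swap A[0],A[4]; hi=3 → 2 -1 4 8 9 3 7
A[mid]=2=2: mid=1
A[mid]=-1<2: swap A[0],A[1]; lo=1,mid=2 → -1 2 4 8 9 3 7
A[mid]=4>2: swap A[2],A[3]; hi=2 → -1 2 8 4 9 3 7
A[mid]=8>2: swap A[2],A[2]; hi=1 → -1 2 8 4 9 3 7
end: lo=1, hi=1; A = -1 2 8 4 9 3 7

-1 2 8 4 9 3 7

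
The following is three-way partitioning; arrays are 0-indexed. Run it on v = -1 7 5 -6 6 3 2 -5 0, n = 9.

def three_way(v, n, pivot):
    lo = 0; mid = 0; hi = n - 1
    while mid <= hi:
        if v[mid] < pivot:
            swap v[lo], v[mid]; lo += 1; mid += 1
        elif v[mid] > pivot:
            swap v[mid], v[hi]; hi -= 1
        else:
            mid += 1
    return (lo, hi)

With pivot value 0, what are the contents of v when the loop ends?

-1 -5 -6 0 3 2 6 5 7

pivot = 0; lo=0, mid=0, hi=8
v[mid]=-1<0: swap v[0],v[0]; lo=1,mid=1 → -1 7 5 -6 6 3 2 -5 0
v[mid]=7>0: swap v[1],v[8]; hi=7 → -1 0 5 -6 6 3 2 -5 7
v[mid]=0=0: mid=2
v[mid]=5>0: swap v[2],v[7]; hi=6 → -1 0 -5 -6 6 3 2 5 7
v[mid]=-5<0: swap v[1],v[2]; lo=2,mid=3 → -1 -5 0 -6 6 3 2 5 7
v[mid]=-6<0: swap v[2],v[3]; lo=3,mid=4 → -1 -5 -6 0 6 3 2 5 7
v[mid]=6>0: swap v[4],v[6]; hi=5 → -1 -5 -6 0 2 3 6 5 7
v[mid]=2>0: swap v[4],v[5]; hi=4 → -1 -5 -6 0 3 2 6 5 7
v[mid]=3>0: swap v[4],v[4]; hi=3 → -1 -5 -6 0 3 2 6 5 7
end: lo=3, hi=3; v = -1 -5 -6 0 3 2 6 5 7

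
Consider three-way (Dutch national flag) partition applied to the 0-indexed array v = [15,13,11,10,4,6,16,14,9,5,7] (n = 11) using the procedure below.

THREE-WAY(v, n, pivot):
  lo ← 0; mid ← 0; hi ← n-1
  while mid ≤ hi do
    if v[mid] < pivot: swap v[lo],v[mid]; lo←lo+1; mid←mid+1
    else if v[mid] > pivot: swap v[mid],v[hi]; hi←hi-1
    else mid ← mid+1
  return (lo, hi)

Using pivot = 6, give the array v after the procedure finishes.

[5,4,6,10,11,16,14,9,13,7,15]

pivot = 6; lo=0, mid=0, hi=10
v[mid]=15>6: swap v[0],v[10]; hi=9 → [7,13,11,10,4,6,16,14,9,5,15]
v[mid]=7>6: swap v[0],v[9]; hi=8 → [5,13,11,10,4,6,16,14,9,7,15]
v[mid]=5<6: swap v[0],v[0]; lo=1,mid=1 → [5,13,11,10,4,6,16,14,9,7,15]
v[mid]=13>6: swap v[1],v[8]; hi=7 → [5,9,11,10,4,6,16,14,13,7,15]
v[mid]=9>6: swap v[1],v[7]; hi=6 → [5,14,11,10,4,6,16,9,13,7,15]
v[mid]=14>6: swap v[1],v[6]; hi=5 → [5,16,11,10,4,6,14,9,13,7,15]
v[mid]=16>6: swap v[1],v[5]; hi=4 → [5,6,11,10,4,16,14,9,13,7,15]
v[mid]=6=6: mid=2
v[mid]=11>6: swap v[2],v[4]; hi=3 → [5,6,4,10,11,16,14,9,13,7,15]
v[mid]=4<6: swap v[1],v[2]; lo=2,mid=3 → [5,4,6,10,11,16,14,9,13,7,15]
v[mid]=10>6: swap v[3],v[3]; hi=2 → [5,4,6,10,11,16,14,9,13,7,15]
end: lo=2, hi=2; v = [5,4,6,10,11,16,14,9,13,7,15]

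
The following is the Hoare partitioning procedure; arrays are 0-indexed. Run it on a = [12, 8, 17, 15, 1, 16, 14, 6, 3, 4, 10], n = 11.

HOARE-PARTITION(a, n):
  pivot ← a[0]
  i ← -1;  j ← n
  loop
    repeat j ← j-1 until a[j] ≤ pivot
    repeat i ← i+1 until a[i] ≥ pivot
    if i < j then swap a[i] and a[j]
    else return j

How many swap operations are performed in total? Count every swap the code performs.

pivot = a[0] = 12; i = -1, j = 11
j→10 (a[10]=10≤12), i→0 (a[0]=12≥12); i<j, swap → [10, 8, 17, 15, 1, 16, 14, 6, 3, 4, 12]
j→9 (a[9]=4≤12), i→2 (a[2]=17≥12); i<j, swap → [10, 8, 4, 15, 1, 16, 14, 6, 3, 17, 12]
j→8 (a[8]=3≤12), i→3 (a[3]=15≥12); i<j, swap → [10, 8, 4, 3, 1, 16, 14, 6, 15, 17, 12]
j→7 (a[7]=6≤12), i→5 (a[5]=16≥12); i<j, swap → [10, 8, 4, 3, 1, 6, 14, 16, 15, 17, 12]
j→5, i→6; i≥j, return j=5. a = [10, 8, 4, 3, 1, 6, 14, 16, 15, 17, 12]

4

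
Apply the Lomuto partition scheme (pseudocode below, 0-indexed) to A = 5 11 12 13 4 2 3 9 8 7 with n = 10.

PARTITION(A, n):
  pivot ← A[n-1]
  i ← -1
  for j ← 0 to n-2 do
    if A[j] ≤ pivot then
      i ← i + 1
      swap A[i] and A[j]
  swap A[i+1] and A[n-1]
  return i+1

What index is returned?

pivot = A[9] = 7; i = -1
j=0: A[0]=5 ≤ 7 → i=0, swap A[0],A[0] (no change) → 5 11 12 13 4 2 3 9 8 7
j=1: A[1]=11 > 7 → no swap
j=2: A[2]=12 > 7 → no swap
j=3: A[3]=13 > 7 → no swap
j=4: A[4]=4 ≤ 7 → i=1, swap A[1],A[4] → 5 4 12 13 11 2 3 9 8 7
j=5: A[5]=2 ≤ 7 → i=2, swap A[2],A[5] → 5 4 2 13 11 12 3 9 8 7
j=6: A[6]=3 ≤ 7 → i=3, swap A[3],A[6] → 5 4 2 3 11 12 13 9 8 7
j=7: A[7]=9 > 7 → no swap
j=8: A[8]=8 > 7 → no swap
final swap A[4],A[9] → 5 4 2 3 7 12 13 9 8 11; return 4

4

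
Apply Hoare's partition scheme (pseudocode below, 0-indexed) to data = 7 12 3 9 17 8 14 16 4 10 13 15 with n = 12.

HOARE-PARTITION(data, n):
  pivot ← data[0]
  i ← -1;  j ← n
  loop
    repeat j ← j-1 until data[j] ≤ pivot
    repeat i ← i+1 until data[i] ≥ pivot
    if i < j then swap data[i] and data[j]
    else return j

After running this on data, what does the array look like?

pivot=7
j stops at 8 (4), i stops at 0 (7); swap ⇒ 4 12 3 9 17 8 14 16 7 10 13 15
j stops at 2 (3), i stops at 1 (12); swap ⇒ 4 3 12 9 17 8 14 16 7 10 13 15
j stops at 1, i stops at 2; i≥j ⇒ return 1. data=4 3 12 9 17 8 14 16 7 10 13 15

4 3 12 9 17 8 14 16 7 10 13 15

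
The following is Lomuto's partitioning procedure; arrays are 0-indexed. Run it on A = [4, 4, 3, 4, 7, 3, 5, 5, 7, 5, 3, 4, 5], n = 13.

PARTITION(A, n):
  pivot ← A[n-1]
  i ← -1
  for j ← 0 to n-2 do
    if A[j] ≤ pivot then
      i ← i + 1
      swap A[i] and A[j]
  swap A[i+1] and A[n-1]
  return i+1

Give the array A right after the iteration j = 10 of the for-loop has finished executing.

pivot = A[12] = 5; i = -1
j=0: A[0]=4 ≤ 5 → i=0, swap A[0],A[0] (no change) → [4, 4, 3, 4, 7, 3, 5, 5, 7, 5, 3, 4, 5]
j=1: A[1]=4 ≤ 5 → i=1, swap A[1],A[1] (no change) → [4, 4, 3, 4, 7, 3, 5, 5, 7, 5, 3, 4, 5]
j=2: A[2]=3 ≤ 5 → i=2, swap A[2],A[2] (no change) → [4, 4, 3, 4, 7, 3, 5, 5, 7, 5, 3, 4, 5]
j=3: A[3]=4 ≤ 5 → i=3, swap A[3],A[3] (no change) → [4, 4, 3, 4, 7, 3, 5, 5, 7, 5, 3, 4, 5]
j=4: A[4]=7 > 5 → no swap
j=5: A[5]=3 ≤ 5 → i=4, swap A[4],A[5] → [4, 4, 3, 4, 3, 7, 5, 5, 7, 5, 3, 4, 5]
j=6: A[6]=5 ≤ 5 → i=5, swap A[5],A[6] → [4, 4, 3, 4, 3, 5, 7, 5, 7, 5, 3, 4, 5]
j=7: A[7]=5 ≤ 5 → i=6, swap A[6],A[7] → [4, 4, 3, 4, 3, 5, 5, 7, 7, 5, 3, 4, 5]
j=8: A[8]=7 > 5 → no swap
j=9: A[9]=5 ≤ 5 → i=7, swap A[7],A[9] → [4, 4, 3, 4, 3, 5, 5, 5, 7, 7, 3, 4, 5]
j=10: A[10]=3 ≤ 5 → i=8, swap A[8],A[10] → [4, 4, 3, 4, 3, 5, 5, 5, 3, 7, 7, 4, 5]
(after j=10) A = [4, 4, 3, 4, 3, 5, 5, 5, 3, 7, 7, 4, 5]

[4, 4, 3, 4, 3, 5, 5, 5, 3, 7, 7, 4, 5]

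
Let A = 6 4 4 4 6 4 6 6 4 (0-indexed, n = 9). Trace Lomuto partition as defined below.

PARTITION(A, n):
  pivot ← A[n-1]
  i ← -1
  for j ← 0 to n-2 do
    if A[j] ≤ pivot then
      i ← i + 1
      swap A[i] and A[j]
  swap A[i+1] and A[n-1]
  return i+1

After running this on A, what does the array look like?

pivot=4, i=-1
j=0: 6>4, skip
j=1: 4≤4, i=0, swap(0,1) ⇒ 4 6 4 4 6 4 6 6 4
j=2: 4≤4, i=1, swap(1,2) ⇒ 4 4 6 4 6 4 6 6 4
j=3: 4≤4, i=2, swap(2,3) ⇒ 4 4 4 6 6 4 6 6 4
j=4: 6>4, skip
j=5: 4≤4, i=3, swap(3,5) ⇒ 4 4 4 4 6 6 6 6 4
j=6: 6>4, skip
j=7: 6>4, skip
swap(4,8) ⇒ 4 4 4 4 4 6 6 6 6; return 4

4 4 4 4 4 6 6 6 6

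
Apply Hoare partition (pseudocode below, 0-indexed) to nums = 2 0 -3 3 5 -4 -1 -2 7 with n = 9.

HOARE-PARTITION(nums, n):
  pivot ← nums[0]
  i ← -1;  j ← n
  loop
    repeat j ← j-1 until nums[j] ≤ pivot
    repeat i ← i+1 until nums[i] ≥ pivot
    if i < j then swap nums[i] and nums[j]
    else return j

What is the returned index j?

4

pivot = nums[0] = 2; i = -1, j = 9
j→7 (nums[7]=-2≤2), i→0 (nums[0]=2≥2); i<j, swap → -2 0 -3 3 5 -4 -1 2 7
j→6 (nums[6]=-1≤2), i→3 (nums[3]=3≥2); i<j, swap → -2 0 -3 -1 5 -4 3 2 7
j→5 (nums[5]=-4≤2), i→4 (nums[4]=5≥2); i<j, swap → -2 0 -3 -1 -4 5 3 2 7
j→4, i→5; i≥j, return j=4. nums = -2 0 -3 -1 -4 5 3 2 7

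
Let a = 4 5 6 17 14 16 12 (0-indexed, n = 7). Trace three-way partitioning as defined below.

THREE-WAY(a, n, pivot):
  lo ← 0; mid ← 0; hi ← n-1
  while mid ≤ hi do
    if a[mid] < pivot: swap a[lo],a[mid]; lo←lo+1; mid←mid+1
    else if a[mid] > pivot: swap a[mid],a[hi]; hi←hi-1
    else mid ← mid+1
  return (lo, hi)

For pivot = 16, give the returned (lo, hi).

(5, 5)

pivot = 16; lo=0, mid=0, hi=6
a[mid]=4<16: swap a[0],a[0]; lo=1,mid=1 → 4 5 6 17 14 16 12
a[mid]=5<16: swap a[1],a[1]; lo=2,mid=2 → 4 5 6 17 14 16 12
a[mid]=6<16: swap a[2],a[2]; lo=3,mid=3 → 4 5 6 17 14 16 12
a[mid]=17>16: swap a[3],a[6]; hi=5 → 4 5 6 12 14 16 17
a[mid]=12<16: swap a[3],a[3]; lo=4,mid=4 → 4 5 6 12 14 16 17
a[mid]=14<16: swap a[4],a[4]; lo=5,mid=5 → 4 5 6 12 14 16 17
a[mid]=16=16: mid=6
end: lo=5, hi=5; a = 4 5 6 12 14 16 17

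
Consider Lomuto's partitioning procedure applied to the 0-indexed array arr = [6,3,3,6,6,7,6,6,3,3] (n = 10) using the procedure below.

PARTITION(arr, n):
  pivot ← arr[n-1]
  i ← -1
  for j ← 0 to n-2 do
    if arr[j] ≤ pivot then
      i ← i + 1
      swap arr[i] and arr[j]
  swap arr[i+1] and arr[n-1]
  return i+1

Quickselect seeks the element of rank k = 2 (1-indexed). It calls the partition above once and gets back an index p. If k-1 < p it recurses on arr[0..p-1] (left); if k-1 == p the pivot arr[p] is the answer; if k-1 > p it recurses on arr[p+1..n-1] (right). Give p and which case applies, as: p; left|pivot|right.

pivot=3, i=-1
j=0: 6>3, skip
j=1: 3≤3, i=0, swap(0,1) ⇒ [3,6,3,6,6,7,6,6,3,3]
j=2: 3≤3, i=1, swap(1,2) ⇒ [3,3,6,6,6,7,6,6,3,3]
j=3: 6>3, skip
j=4: 6>3, skip
j=5: 7>3, skip
j=6: 6>3, skip
j=7: 6>3, skip
j=8: 3≤3, i=2, swap(2,8) ⇒ [3,3,3,6,6,7,6,6,6,3]
swap(3,9) ⇒ [3,3,3,3,6,7,6,6,6,6]; return 3
p = 3; k-1 = 1 < 3 ⇒ left

3; left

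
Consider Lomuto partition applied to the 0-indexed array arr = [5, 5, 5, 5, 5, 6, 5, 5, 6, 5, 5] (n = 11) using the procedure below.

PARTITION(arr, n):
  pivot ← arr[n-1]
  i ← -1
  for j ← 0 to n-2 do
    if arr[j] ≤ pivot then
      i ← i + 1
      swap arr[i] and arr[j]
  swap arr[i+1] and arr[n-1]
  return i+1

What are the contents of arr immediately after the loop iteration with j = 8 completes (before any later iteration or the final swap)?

[5, 5, 5, 5, 5, 5, 5, 6, 6, 5, 5]

pivot = arr[10] = 5; i = -1
j=0: arr[0]=5 ≤ 5 → i=0, swap arr[0],arr[0] (no change) → [5, 5, 5, 5, 5, 6, 5, 5, 6, 5, 5]
j=1: arr[1]=5 ≤ 5 → i=1, swap arr[1],arr[1] (no change) → [5, 5, 5, 5, 5, 6, 5, 5, 6, 5, 5]
j=2: arr[2]=5 ≤ 5 → i=2, swap arr[2],arr[2] (no change) → [5, 5, 5, 5, 5, 6, 5, 5, 6, 5, 5]
j=3: arr[3]=5 ≤ 5 → i=3, swap arr[3],arr[3] (no change) → [5, 5, 5, 5, 5, 6, 5, 5, 6, 5, 5]
j=4: arr[4]=5 ≤ 5 → i=4, swap arr[4],arr[4] (no change) → [5, 5, 5, 5, 5, 6, 5, 5, 6, 5, 5]
j=5: arr[5]=6 > 5 → no swap
j=6: arr[6]=5 ≤ 5 → i=5, swap arr[5],arr[6] → [5, 5, 5, 5, 5, 5, 6, 5, 6, 5, 5]
j=7: arr[7]=5 ≤ 5 → i=6, swap arr[6],arr[7] → [5, 5, 5, 5, 5, 5, 5, 6, 6, 5, 5]
j=8: arr[8]=6 > 5 → no swap
(after j=8) arr = [5, 5, 5, 5, 5, 5, 5, 6, 6, 5, 5]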